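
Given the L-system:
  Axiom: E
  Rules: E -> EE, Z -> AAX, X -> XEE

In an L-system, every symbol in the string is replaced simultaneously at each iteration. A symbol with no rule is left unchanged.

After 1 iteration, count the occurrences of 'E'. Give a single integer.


Step 0: E  (1 'E')
Step 1: EE  (2 'E')

Answer: 2


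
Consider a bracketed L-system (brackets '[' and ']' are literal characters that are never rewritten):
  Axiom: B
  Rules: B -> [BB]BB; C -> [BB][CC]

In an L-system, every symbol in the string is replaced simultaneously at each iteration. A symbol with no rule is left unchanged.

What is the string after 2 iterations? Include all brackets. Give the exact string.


Answer: [[BB]BB[BB]BB][BB]BB[BB]BB

Derivation:
Step 0: B
Step 1: [BB]BB
Step 2: [[BB]BB[BB]BB][BB]BB[BB]BB


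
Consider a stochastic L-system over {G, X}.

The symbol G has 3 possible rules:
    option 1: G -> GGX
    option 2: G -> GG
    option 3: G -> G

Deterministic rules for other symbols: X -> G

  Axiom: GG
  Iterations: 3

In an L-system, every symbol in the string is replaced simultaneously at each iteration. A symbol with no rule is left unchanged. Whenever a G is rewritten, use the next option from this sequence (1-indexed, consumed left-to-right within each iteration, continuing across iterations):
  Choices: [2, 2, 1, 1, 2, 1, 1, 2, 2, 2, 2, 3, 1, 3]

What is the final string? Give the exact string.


Answer: GGXGGGGGGGGGGGGGXGG

Derivation:
Step 0: GG
Step 1: GGGG  (used choices [2, 2])
Step 2: GGXGGXGGGGX  (used choices [1, 1, 2, 1])
Step 3: GGXGGGGGGGGGGGGGXGG  (used choices [1, 2, 2, 2, 2, 3, 1, 3])


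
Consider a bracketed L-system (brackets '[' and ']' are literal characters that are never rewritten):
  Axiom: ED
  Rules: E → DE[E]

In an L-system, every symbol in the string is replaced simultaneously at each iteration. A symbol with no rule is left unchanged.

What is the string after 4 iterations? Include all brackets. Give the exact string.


Answer: DDDDE[E][DE[E]][DDE[E][DE[E]]][DDDE[E][DE[E]][DDE[E][DE[E]]]]D

Derivation:
Step 0: ED
Step 1: DE[E]D
Step 2: DDE[E][DE[E]]D
Step 3: DDDE[E][DE[E]][DDE[E][DE[E]]]D
Step 4: DDDDE[E][DE[E]][DDE[E][DE[E]]][DDDE[E][DE[E]][DDE[E][DE[E]]]]D


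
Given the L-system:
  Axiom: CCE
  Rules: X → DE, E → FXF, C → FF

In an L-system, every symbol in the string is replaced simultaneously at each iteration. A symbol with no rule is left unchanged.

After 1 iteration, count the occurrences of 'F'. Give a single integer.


Answer: 6

Derivation:
Step 0: CCE  (0 'F')
Step 1: FFFFFXF  (6 'F')


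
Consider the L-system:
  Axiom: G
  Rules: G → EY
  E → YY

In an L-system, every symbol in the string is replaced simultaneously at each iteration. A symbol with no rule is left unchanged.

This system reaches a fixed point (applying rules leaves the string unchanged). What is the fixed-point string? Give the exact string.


Step 0: G
Step 1: EY
Step 2: YYY
Step 3: YYY  (unchanged — fixed point at step 2)

Answer: YYY


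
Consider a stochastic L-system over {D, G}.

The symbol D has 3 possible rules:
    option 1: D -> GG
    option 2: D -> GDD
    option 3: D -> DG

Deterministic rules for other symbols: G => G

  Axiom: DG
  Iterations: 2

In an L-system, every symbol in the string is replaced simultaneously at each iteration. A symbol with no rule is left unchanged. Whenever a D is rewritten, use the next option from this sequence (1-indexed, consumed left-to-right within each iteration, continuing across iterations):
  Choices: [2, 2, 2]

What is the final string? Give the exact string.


Answer: GGDDGDDG

Derivation:
Step 0: DG
Step 1: GDDG  (used choices [2])
Step 2: GGDDGDDG  (used choices [2, 2])


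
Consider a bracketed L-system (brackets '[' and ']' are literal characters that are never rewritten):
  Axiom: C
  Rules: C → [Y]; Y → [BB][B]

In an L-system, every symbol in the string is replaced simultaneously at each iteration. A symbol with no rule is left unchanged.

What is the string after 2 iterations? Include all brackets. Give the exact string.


Step 0: C
Step 1: [Y]
Step 2: [[BB][B]]

Answer: [[BB][B]]


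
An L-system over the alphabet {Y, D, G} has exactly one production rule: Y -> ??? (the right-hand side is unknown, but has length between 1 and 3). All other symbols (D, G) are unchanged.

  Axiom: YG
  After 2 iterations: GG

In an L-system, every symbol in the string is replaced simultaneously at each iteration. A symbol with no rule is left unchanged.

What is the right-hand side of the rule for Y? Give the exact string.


Trying Y -> G:
  Step 0: YG
  Step 1: GG
  Step 2: GG
Matches the given result.

Answer: G


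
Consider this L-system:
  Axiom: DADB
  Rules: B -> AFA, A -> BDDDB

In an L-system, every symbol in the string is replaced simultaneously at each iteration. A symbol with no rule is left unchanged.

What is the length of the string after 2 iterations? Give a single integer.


Step 0: length = 4
Step 1: length = 10
Step 2: length = 22

Answer: 22


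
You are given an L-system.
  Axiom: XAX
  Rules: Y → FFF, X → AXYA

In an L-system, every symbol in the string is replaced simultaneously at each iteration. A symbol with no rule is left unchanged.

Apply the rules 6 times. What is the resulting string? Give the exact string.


Step 0: XAX
Step 1: AXYAAAXYA
Step 2: AAXYAFFFAAAAXYAFFFA
Step 3: AAAXYAFFFAFFFAAAAAXYAFFFAFFFA
Step 4: AAAAXYAFFFAFFFAFFFAAAAAAXYAFFFAFFFAFFFA
Step 5: AAAAAXYAFFFAFFFAFFFAFFFAAAAAAAXYAFFFAFFFAFFFAFFFA
Step 6: AAAAAAXYAFFFAFFFAFFFAFFFAFFFAAAAAAAAXYAFFFAFFFAFFFAFFFAFFFA

Answer: AAAAAAXYAFFFAFFFAFFFAFFFAFFFAAAAAAAAXYAFFFAFFFAFFFAFFFAFFFA


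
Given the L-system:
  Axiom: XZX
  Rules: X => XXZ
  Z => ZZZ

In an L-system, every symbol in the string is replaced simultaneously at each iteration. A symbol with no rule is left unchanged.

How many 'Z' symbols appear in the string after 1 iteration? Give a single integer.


Answer: 5

Derivation:
Step 0: XZX  (1 'Z')
Step 1: XXZZZZXXZ  (5 'Z')


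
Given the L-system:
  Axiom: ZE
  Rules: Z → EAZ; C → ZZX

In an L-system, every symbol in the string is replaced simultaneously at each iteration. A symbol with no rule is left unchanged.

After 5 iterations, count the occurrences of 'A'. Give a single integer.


Step 0: ZE  (0 'A')
Step 1: EAZE  (1 'A')
Step 2: EAEAZE  (2 'A')
Step 3: EAEAEAZE  (3 'A')
Step 4: EAEAEAEAZE  (4 'A')
Step 5: EAEAEAEAEAZE  (5 'A')

Answer: 5


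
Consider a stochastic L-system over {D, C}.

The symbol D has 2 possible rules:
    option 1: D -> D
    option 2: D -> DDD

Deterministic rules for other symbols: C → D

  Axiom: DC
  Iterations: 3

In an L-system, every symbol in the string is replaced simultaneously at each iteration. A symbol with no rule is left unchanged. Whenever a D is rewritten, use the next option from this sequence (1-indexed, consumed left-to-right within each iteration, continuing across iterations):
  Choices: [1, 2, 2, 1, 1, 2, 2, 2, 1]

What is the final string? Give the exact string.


Step 0: DC
Step 1: DD  (used choices [1])
Step 2: DDDDDD  (used choices [2, 2])
Step 3: DDDDDDDDDDDD  (used choices [1, 1, 2, 2, 2, 1])

Answer: DDDDDDDDDDDD


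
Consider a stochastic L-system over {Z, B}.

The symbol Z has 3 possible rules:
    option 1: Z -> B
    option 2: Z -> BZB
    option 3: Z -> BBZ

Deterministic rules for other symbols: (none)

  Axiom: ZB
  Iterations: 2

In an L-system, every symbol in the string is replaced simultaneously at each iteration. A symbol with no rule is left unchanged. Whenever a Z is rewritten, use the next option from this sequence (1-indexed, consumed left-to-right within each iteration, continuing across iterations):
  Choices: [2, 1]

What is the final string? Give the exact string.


Step 0: ZB
Step 1: BZBB  (used choices [2])
Step 2: BBBB  (used choices [1])

Answer: BBBB


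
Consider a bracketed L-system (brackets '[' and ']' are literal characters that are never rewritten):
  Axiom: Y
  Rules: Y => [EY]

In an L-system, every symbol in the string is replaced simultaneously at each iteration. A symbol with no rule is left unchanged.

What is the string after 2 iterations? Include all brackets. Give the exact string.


Answer: [E[EY]]

Derivation:
Step 0: Y
Step 1: [EY]
Step 2: [E[EY]]


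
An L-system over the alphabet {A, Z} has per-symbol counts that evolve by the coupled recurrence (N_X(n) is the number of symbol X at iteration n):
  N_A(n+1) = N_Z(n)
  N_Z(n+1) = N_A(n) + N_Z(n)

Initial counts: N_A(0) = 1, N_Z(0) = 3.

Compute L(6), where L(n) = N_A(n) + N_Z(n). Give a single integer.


Answer: 76

Derivation:
Step 0: N_A=1, N_Z=3, L=4
Step 1: N_A=3, N_Z=4, L=7
Step 2: N_A=4, N_Z=7, L=11
Step 3: N_A=7, N_Z=11, L=18
Step 4: N_A=11, N_Z=18, L=29
Step 5: N_A=18, N_Z=29, L=47
Step 6: N_A=29, N_Z=47, L=76


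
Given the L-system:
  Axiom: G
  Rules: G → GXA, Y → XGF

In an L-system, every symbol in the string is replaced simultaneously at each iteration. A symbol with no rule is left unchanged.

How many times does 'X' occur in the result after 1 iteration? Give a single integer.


Answer: 1

Derivation:
Step 0: G  (0 'X')
Step 1: GXA  (1 'X')


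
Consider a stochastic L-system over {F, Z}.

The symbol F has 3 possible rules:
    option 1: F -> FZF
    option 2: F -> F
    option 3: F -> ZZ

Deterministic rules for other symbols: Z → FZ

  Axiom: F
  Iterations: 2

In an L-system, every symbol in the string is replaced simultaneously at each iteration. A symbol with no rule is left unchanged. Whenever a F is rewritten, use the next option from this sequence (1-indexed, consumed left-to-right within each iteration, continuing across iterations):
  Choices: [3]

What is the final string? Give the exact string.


Answer: FZFZ

Derivation:
Step 0: F
Step 1: ZZ  (used choices [3])
Step 2: FZFZ  (used choices [])


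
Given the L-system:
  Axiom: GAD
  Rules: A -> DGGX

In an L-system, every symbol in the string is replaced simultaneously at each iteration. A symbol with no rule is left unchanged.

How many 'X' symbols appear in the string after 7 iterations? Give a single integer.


Answer: 1

Derivation:
Step 0: GAD  (0 'X')
Step 1: GDGGXD  (1 'X')
Step 2: GDGGXD  (1 'X')
Step 3: GDGGXD  (1 'X')
Step 4: GDGGXD  (1 'X')
Step 5: GDGGXD  (1 'X')
Step 6: GDGGXD  (1 'X')
Step 7: GDGGXD  (1 'X')


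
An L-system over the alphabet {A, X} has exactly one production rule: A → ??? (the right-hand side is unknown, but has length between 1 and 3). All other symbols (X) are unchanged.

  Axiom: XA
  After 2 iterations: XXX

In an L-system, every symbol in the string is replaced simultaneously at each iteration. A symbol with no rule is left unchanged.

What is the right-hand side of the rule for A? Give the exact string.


Trying A → XX:
  Step 0: XA
  Step 1: XXX
  Step 2: XXX
Matches the given result.

Answer: XX


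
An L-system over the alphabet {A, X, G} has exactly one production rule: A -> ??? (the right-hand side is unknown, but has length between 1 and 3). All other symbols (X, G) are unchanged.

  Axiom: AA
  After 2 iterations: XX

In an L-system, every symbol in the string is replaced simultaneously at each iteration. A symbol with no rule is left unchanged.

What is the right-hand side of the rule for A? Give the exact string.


Answer: X

Derivation:
Trying A -> X:
  Step 0: AA
  Step 1: XX
  Step 2: XX
Matches the given result.


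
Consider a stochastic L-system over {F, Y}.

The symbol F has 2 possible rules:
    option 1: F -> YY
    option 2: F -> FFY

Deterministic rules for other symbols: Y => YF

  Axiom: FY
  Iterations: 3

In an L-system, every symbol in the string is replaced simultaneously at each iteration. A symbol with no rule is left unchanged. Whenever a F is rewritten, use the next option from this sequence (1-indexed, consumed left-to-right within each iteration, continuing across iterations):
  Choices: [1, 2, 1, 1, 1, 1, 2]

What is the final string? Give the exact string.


Answer: YFYYYFYYYFYYYYFFYYF

Derivation:
Step 0: FY
Step 1: YYYF  (used choices [1])
Step 2: YFYFYFFFY  (used choices [2])
Step 3: YFYYYFYYYFYYYYFFYYF  (used choices [1, 1, 1, 1, 2])


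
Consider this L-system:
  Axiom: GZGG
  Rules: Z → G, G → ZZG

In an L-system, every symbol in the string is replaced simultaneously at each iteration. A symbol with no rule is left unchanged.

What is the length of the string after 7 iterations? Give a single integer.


Answer: 598

Derivation:
Step 0: length = 4
Step 1: length = 10
Step 2: length = 18
Step 3: length = 38
Step 4: length = 74
Step 5: length = 150
Step 6: length = 298
Step 7: length = 598


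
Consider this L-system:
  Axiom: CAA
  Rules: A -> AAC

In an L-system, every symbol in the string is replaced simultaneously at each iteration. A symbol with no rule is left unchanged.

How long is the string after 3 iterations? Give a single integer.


Step 0: length = 3
Step 1: length = 7
Step 2: length = 15
Step 3: length = 31

Answer: 31


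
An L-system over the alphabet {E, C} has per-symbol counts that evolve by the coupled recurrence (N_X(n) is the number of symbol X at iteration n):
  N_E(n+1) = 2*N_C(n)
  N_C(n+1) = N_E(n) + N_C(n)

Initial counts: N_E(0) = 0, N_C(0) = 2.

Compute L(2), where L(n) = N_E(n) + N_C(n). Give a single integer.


Answer: 10

Derivation:
Step 0: N_E=0, N_C=2, L=2
Step 1: N_E=4, N_C=2, L=6
Step 2: N_E=4, N_C=6, L=10


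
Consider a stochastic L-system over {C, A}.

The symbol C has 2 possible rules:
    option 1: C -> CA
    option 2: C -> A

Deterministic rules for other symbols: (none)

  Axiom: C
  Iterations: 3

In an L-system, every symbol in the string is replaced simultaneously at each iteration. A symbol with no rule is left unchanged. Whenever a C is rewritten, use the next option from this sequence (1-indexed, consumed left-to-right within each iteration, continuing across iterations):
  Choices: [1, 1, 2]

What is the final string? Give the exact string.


Step 0: C
Step 1: CA  (used choices [1])
Step 2: CAA  (used choices [1])
Step 3: AAA  (used choices [2])

Answer: AAA


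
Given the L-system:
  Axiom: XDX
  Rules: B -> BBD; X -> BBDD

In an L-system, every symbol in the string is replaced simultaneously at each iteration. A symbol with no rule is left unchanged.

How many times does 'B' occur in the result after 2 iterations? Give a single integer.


Step 0: XDX  (0 'B')
Step 1: BBDDDBBDD  (4 'B')
Step 2: BBDBBDDDDBBDBBDDD  (8 'B')

Answer: 8


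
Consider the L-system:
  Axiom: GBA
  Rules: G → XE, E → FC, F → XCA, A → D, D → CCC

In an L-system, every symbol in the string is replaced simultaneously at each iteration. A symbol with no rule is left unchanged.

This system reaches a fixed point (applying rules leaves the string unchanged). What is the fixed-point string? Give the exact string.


Step 0: GBA
Step 1: XEBD
Step 2: XFCBCCC
Step 3: XXCACBCCC
Step 4: XXCDCBCCC
Step 5: XXCCCCCBCCC
Step 6: XXCCCCCBCCC  (unchanged — fixed point at step 5)

Answer: XXCCCCCBCCC


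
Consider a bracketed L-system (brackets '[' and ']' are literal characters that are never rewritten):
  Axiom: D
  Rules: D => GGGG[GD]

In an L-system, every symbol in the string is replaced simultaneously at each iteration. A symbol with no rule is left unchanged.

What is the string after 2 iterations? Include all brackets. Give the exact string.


Answer: GGGG[GGGGG[GD]]

Derivation:
Step 0: D
Step 1: GGGG[GD]
Step 2: GGGG[GGGGG[GD]]


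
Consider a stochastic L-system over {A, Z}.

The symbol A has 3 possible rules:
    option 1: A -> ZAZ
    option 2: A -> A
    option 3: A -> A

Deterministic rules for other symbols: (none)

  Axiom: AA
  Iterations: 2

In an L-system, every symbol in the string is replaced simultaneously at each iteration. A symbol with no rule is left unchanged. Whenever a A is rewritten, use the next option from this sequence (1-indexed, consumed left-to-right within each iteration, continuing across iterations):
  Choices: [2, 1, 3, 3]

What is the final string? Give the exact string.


Answer: AZAZ

Derivation:
Step 0: AA
Step 1: AZAZ  (used choices [2, 1])
Step 2: AZAZ  (used choices [3, 3])


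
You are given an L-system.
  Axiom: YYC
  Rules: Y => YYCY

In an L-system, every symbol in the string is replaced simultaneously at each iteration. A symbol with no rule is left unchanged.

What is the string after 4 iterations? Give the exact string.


Answer: YYCYYYCYCYYCYYYCYYYCYCYYCYCYYCYYYCYCYYCYYYCYYYCYCYYCYYYCYYYCYCYYCYCYYCYYYCYCYYCYCYYCYYYCYCYYCYYYCYYYCYCYYCYCYYCYYYCYCYYCYYYCYYYCYCYYCYYYCYYYCYCYYCYCYYCYYYCYCYYCYYYCYYYCYCYYCYYYCYYYCYCYYCYCYYCYYYCYCYYCYCYYCYYYCYCYYCYYYCYYYCYCYYCYCYYCYYYCYCYYCYC

Derivation:
Step 0: YYC
Step 1: YYCYYYCYC
Step 2: YYCYYYCYCYYCYYYCYYYCYCYYCYC
Step 3: YYCYYYCYCYYCYYYCYYYCYCYYCYCYYCYYYCYCYYCYYYCYYYCYCYYCYYYCYYYCYCYYCYCYYCYYYCYCYYCYC
Step 4: YYCYYYCYCYYCYYYCYYYCYCYYCYCYYCYYYCYCYYCYYYCYYYCYCYYCYYYCYYYCYCYYCYCYYCYYYCYCYYCYCYYCYYYCYCYYCYYYCYYYCYCYYCYCYYCYYYCYCYYCYYYCYYYCYCYYCYYYCYYYCYCYYCYCYYCYYYCYCYYCYYYCYYYCYCYYCYYYCYYYCYCYYCYCYYCYYYCYCYYCYCYYCYYYCYCYYCYYYCYYYCYCYYCYCYYCYYYCYCYYCYC


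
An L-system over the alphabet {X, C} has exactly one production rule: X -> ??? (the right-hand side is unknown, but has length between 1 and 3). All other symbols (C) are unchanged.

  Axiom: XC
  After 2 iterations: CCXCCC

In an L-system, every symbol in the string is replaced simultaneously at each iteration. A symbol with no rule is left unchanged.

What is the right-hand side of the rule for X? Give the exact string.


Answer: CXC

Derivation:
Trying X -> CXC:
  Step 0: XC
  Step 1: CXCC
  Step 2: CCXCCC
Matches the given result.


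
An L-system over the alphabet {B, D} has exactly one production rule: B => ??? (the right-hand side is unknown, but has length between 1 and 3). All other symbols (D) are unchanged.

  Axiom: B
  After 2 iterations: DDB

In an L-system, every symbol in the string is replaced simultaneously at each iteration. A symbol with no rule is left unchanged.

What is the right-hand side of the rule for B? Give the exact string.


Answer: DB

Derivation:
Trying B => DB:
  Step 0: B
  Step 1: DB
  Step 2: DDB
Matches the given result.


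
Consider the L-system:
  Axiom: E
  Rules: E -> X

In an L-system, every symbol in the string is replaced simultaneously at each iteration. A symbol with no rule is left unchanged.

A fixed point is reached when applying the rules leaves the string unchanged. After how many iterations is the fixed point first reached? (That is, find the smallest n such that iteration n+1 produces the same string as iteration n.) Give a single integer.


Step 0: E
Step 1: X
Step 2: X  (unchanged — fixed point at step 1)

Answer: 1


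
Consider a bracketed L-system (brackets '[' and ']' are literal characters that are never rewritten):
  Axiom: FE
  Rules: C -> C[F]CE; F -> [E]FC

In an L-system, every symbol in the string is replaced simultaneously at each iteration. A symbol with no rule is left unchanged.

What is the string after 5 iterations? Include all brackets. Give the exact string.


Step 0: FE
Step 1: [E]FCE
Step 2: [E][E]FCC[F]CEE
Step 3: [E][E][E]FCC[F]CEC[F]CE[[E]FC]C[F]CEEE
Step 4: [E][E][E][E]FCC[F]CEC[F]CE[[E]FC]C[F]CEEC[F]CE[[E]FC]C[F]CEE[[E][E]FCC[F]CE]C[F]CE[[E]FC]C[F]CEEEE
Step 5: [E][E][E][E][E]FCC[F]CEC[F]CE[[E]FC]C[F]CEEC[F]CE[[E]FC]C[F]CEE[[E][E]FCC[F]CE]C[F]CE[[E]FC]C[F]CEEEC[F]CE[[E]FC]C[F]CEE[[E][E]FCC[F]CE]C[F]CE[[E]FC]C[F]CEEE[[E][E][E]FCC[F]CEC[F]CE[[E]FC]C[F]CEE]C[F]CE[[E]FC]C[F]CEE[[E][E]FCC[F]CE]C[F]CE[[E]FC]C[F]CEEEEE

Answer: [E][E][E][E][E]FCC[F]CEC[F]CE[[E]FC]C[F]CEEC[F]CE[[E]FC]C[F]CEE[[E][E]FCC[F]CE]C[F]CE[[E]FC]C[F]CEEEC[F]CE[[E]FC]C[F]CEE[[E][E]FCC[F]CE]C[F]CE[[E]FC]C[F]CEEE[[E][E][E]FCC[F]CEC[F]CE[[E]FC]C[F]CEE]C[F]CE[[E]FC]C[F]CEE[[E][E]FCC[F]CE]C[F]CE[[E]FC]C[F]CEEEEE


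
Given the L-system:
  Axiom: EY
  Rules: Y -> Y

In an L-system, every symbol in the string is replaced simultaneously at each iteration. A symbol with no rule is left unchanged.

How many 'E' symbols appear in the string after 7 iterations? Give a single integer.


Answer: 1

Derivation:
Step 0: EY  (1 'E')
Step 1: EY  (1 'E')
Step 2: EY  (1 'E')
Step 3: EY  (1 'E')
Step 4: EY  (1 'E')
Step 5: EY  (1 'E')
Step 6: EY  (1 'E')
Step 7: EY  (1 'E')


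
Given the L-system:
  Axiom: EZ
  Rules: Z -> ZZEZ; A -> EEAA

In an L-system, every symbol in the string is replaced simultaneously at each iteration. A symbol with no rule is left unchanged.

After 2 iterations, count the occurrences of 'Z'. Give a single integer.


Answer: 9

Derivation:
Step 0: EZ  (1 'Z')
Step 1: EZZEZ  (3 'Z')
Step 2: EZZEZZZEZEZZEZ  (9 'Z')


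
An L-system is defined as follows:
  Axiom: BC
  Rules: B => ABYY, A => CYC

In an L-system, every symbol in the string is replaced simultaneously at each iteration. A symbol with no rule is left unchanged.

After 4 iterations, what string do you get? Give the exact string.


Answer: CYCCYCCYCABYYYYYYYYC

Derivation:
Step 0: BC
Step 1: ABYYC
Step 2: CYCABYYYYC
Step 3: CYCCYCABYYYYYYC
Step 4: CYCCYCCYCABYYYYYYYYC


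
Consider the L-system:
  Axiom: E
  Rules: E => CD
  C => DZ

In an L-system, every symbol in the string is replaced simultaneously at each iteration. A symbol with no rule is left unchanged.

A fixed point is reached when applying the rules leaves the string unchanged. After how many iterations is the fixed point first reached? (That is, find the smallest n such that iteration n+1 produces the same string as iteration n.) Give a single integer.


Step 0: E
Step 1: CD
Step 2: DZD
Step 3: DZD  (unchanged — fixed point at step 2)

Answer: 2


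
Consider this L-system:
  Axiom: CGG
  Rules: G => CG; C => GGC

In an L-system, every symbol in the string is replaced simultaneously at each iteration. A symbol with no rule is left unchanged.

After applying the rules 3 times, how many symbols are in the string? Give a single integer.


Answer: 41

Derivation:
Step 0: length = 3
Step 1: length = 7
Step 2: length = 17
Step 3: length = 41


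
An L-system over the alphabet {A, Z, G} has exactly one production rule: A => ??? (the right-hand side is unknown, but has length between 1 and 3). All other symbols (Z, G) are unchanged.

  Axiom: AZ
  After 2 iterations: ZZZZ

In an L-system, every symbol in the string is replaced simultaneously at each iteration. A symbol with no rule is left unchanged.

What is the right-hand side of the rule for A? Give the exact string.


Answer: ZZZ

Derivation:
Trying A => ZZZ:
  Step 0: AZ
  Step 1: ZZZZ
  Step 2: ZZZZ
Matches the given result.


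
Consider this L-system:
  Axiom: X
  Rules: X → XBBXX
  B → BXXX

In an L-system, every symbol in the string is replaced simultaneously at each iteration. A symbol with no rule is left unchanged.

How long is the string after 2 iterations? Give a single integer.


Answer: 23

Derivation:
Step 0: length = 1
Step 1: length = 5
Step 2: length = 23


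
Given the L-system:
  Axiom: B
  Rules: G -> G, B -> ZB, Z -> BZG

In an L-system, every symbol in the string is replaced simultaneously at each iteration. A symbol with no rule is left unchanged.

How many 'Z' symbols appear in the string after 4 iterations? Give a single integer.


Answer: 8

Derivation:
Step 0: B  (0 'Z')
Step 1: ZB  (1 'Z')
Step 2: BZGZB  (2 'Z')
Step 3: ZBBZGGBZGZB  (4 'Z')
Step 4: BZGZBZBBZGGGZBBZGGBZGZB  (8 'Z')


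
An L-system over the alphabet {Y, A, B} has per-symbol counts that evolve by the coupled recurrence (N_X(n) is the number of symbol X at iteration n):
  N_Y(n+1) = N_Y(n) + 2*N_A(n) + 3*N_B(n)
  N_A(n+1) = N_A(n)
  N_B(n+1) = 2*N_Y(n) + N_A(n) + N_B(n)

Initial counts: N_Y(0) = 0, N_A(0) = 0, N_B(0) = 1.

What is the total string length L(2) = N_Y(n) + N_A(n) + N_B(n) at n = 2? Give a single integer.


Answer: 13

Derivation:
Step 0: N_Y=0, N_A=0, N_B=1, L=1
Step 1: N_Y=3, N_A=0, N_B=1, L=4
Step 2: N_Y=6, N_A=0, N_B=7, L=13


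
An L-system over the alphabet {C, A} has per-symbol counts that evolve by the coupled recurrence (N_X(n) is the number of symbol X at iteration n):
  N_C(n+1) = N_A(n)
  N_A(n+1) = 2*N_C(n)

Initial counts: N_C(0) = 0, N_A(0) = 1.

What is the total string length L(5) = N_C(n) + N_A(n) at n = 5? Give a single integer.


Answer: 4

Derivation:
Step 0: N_C=0, N_A=1, L=1
Step 1: N_C=1, N_A=0, L=1
Step 2: N_C=0, N_A=2, L=2
Step 3: N_C=2, N_A=0, L=2
Step 4: N_C=0, N_A=4, L=4
Step 5: N_C=4, N_A=0, L=4


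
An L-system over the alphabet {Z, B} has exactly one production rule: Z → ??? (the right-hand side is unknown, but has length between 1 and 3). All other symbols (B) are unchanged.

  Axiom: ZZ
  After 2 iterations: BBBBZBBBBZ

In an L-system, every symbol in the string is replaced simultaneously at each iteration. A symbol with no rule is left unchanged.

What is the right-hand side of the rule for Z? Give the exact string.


Trying Z → BBZ:
  Step 0: ZZ
  Step 1: BBZBBZ
  Step 2: BBBBZBBBBZ
Matches the given result.

Answer: BBZ


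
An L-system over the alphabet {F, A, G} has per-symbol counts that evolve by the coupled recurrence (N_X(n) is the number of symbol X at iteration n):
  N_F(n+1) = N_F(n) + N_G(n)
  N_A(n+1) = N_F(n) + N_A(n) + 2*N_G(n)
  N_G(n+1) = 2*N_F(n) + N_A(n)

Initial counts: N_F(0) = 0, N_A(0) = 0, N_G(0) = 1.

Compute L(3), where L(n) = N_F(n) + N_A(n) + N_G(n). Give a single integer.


Answer: 22

Derivation:
Step 0: N_F=0, N_A=0, N_G=1, L=1
Step 1: N_F=1, N_A=2, N_G=0, L=3
Step 2: N_F=1, N_A=3, N_G=4, L=8
Step 3: N_F=5, N_A=12, N_G=5, L=22


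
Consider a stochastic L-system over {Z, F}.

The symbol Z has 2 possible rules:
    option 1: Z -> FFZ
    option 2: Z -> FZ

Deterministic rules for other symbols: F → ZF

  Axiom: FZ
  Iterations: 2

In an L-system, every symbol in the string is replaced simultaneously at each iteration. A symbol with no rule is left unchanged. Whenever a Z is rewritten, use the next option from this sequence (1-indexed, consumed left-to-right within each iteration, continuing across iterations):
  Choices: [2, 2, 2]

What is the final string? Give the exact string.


Answer: FZZFZFFZ

Derivation:
Step 0: FZ
Step 1: ZFFZ  (used choices [2])
Step 2: FZZFZFFZ  (used choices [2, 2])


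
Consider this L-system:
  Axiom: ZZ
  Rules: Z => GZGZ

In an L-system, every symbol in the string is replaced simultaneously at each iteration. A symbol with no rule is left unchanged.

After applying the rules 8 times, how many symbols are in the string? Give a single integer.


Step 0: length = 2
Step 1: length = 8
Step 2: length = 20
Step 3: length = 44
Step 4: length = 92
Step 5: length = 188
Step 6: length = 380
Step 7: length = 764
Step 8: length = 1532

Answer: 1532


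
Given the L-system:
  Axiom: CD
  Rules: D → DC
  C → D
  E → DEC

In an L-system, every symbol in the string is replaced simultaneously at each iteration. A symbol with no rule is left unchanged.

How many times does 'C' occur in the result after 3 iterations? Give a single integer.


Answer: 3

Derivation:
Step 0: CD  (1 'C')
Step 1: DDC  (1 'C')
Step 2: DCDCD  (2 'C')
Step 3: DCDDCDDC  (3 'C')


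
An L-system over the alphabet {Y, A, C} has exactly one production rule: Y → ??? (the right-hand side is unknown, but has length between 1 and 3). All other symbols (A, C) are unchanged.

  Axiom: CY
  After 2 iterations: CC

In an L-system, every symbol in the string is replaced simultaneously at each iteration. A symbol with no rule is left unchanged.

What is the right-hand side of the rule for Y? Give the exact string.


Trying Y → C:
  Step 0: CY
  Step 1: CC
  Step 2: CC
Matches the given result.

Answer: C


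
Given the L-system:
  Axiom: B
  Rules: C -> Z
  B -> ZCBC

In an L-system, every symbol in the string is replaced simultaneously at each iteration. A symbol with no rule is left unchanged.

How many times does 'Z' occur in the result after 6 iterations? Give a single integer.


Step 0: B  (0 'Z')
Step 1: ZCBC  (1 'Z')
Step 2: ZZZCBCZ  (4 'Z')
Step 3: ZZZZZCBCZZ  (7 'Z')
Step 4: ZZZZZZZCBCZZZ  (10 'Z')
Step 5: ZZZZZZZZZCBCZZZZ  (13 'Z')
Step 6: ZZZZZZZZZZZCBCZZZZZ  (16 'Z')

Answer: 16


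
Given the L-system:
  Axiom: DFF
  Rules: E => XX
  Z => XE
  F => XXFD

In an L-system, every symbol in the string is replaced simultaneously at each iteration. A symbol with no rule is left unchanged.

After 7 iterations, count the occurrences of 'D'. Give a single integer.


Answer: 15

Derivation:
Step 0: DFF  (1 'D')
Step 1: DXXFDXXFD  (3 'D')
Step 2: DXXXXFDDXXXXFDD  (5 'D')
Step 3: DXXXXXXFDDDXXXXXXFDDD  (7 'D')
Step 4: DXXXXXXXXFDDDDXXXXXXXXFDDDD  (9 'D')
Step 5: DXXXXXXXXXXFDDDDDXXXXXXXXXXFDDDDD  (11 'D')
Step 6: DXXXXXXXXXXXXFDDDDDDXXXXXXXXXXXXFDDDDDD  (13 'D')
Step 7: DXXXXXXXXXXXXXXFDDDDDDDXXXXXXXXXXXXXXFDDDDDDD  (15 'D')


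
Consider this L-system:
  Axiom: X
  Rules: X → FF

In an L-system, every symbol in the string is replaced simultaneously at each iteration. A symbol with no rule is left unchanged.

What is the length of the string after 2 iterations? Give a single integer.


Step 0: length = 1
Step 1: length = 2
Step 2: length = 2

Answer: 2


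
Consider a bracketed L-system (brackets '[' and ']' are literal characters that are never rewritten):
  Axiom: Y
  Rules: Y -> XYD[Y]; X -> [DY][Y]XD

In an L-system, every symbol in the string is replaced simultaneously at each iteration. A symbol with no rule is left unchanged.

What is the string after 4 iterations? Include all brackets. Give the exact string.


Answer: [D[DY][Y]XDXYD[Y]D[XYD[Y]]][[DY][Y]XDXYD[Y]D[XYD[Y]]][DXYD[Y]][XYD[Y]][DY][Y]XDDD[DXYD[Y]][XYD[Y]][DY][Y]XDD[DY][Y]XDXYD[Y]D[XYD[Y]]D[[DY][Y]XDXYD[Y]D[XYD[Y]]]D[[DXYD[Y]][XYD[Y]][DY][Y]XDD[DY][Y]XDXYD[Y]D[XYD[Y]]D[[DY][Y]XDXYD[Y]D[XYD[Y]]]]

Derivation:
Step 0: Y
Step 1: XYD[Y]
Step 2: [DY][Y]XDXYD[Y]D[XYD[Y]]
Step 3: [DXYD[Y]][XYD[Y]][DY][Y]XDD[DY][Y]XDXYD[Y]D[XYD[Y]]D[[DY][Y]XDXYD[Y]D[XYD[Y]]]
Step 4: [D[DY][Y]XDXYD[Y]D[XYD[Y]]][[DY][Y]XDXYD[Y]D[XYD[Y]]][DXYD[Y]][XYD[Y]][DY][Y]XDDD[DXYD[Y]][XYD[Y]][DY][Y]XDD[DY][Y]XDXYD[Y]D[XYD[Y]]D[[DY][Y]XDXYD[Y]D[XYD[Y]]]D[[DXYD[Y]][XYD[Y]][DY][Y]XDD[DY][Y]XDXYD[Y]D[XYD[Y]]D[[DY][Y]XDXYD[Y]D[XYD[Y]]]]


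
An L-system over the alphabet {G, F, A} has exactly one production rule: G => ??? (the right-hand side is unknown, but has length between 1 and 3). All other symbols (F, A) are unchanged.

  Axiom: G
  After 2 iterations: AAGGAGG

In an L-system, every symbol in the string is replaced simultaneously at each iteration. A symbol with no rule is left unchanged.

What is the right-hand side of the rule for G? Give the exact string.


Answer: AGG

Derivation:
Trying G => AGG:
  Step 0: G
  Step 1: AGG
  Step 2: AAGGAGG
Matches the given result.


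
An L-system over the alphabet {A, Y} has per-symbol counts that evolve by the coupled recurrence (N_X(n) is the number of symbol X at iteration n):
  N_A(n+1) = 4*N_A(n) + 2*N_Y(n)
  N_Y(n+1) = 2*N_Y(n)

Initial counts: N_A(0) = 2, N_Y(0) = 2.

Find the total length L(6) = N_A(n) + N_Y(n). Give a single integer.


Answer: 16384

Derivation:
Step 0: N_A=2, N_Y=2, L=4
Step 1: N_A=12, N_Y=4, L=16
Step 2: N_A=56, N_Y=8, L=64
Step 3: N_A=240, N_Y=16, L=256
Step 4: N_A=992, N_Y=32, L=1024
Step 5: N_A=4032, N_Y=64, L=4096
Step 6: N_A=16256, N_Y=128, L=16384


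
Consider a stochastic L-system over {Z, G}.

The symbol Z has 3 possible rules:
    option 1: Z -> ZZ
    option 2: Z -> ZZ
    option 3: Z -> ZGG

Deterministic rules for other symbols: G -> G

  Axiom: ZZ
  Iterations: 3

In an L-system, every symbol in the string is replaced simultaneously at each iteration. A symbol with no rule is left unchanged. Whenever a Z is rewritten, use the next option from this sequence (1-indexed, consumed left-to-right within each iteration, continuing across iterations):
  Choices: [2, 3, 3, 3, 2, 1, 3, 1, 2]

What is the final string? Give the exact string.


Answer: ZZGGZGGGGZZZZGG

Derivation:
Step 0: ZZ
Step 1: ZZZGG  (used choices [2, 3])
Step 2: ZGGZGGZZGG  (used choices [3, 3, 2])
Step 3: ZZGGZGGGGZZZZGG  (used choices [1, 3, 1, 2])


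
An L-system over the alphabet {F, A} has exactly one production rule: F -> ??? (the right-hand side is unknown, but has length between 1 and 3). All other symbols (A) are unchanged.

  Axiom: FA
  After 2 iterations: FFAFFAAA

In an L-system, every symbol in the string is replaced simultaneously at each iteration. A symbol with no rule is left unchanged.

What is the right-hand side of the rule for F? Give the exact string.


Answer: FFA

Derivation:
Trying F -> FFA:
  Step 0: FA
  Step 1: FFAA
  Step 2: FFAFFAAA
Matches the given result.


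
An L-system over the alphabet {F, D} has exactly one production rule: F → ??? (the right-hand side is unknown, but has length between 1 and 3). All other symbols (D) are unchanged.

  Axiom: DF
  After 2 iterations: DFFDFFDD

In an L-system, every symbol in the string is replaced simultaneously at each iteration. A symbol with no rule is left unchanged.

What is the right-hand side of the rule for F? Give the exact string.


Trying F → FFD:
  Step 0: DF
  Step 1: DFFD
  Step 2: DFFDFFDD
Matches the given result.

Answer: FFD


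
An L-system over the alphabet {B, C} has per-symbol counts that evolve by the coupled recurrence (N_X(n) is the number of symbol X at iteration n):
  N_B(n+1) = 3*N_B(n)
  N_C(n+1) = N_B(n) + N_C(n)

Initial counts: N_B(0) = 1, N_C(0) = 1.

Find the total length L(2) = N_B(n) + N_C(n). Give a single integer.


Step 0: N_B=1, N_C=1, L=2
Step 1: N_B=3, N_C=2, L=5
Step 2: N_B=9, N_C=5, L=14

Answer: 14


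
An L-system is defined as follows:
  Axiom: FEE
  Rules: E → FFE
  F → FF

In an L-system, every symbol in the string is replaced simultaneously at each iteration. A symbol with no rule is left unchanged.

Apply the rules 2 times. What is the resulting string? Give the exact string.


Step 0: FEE
Step 1: FFFFEFFE
Step 2: FFFFFFFFFFEFFFFFFE

Answer: FFFFFFFFFFEFFFFFFE


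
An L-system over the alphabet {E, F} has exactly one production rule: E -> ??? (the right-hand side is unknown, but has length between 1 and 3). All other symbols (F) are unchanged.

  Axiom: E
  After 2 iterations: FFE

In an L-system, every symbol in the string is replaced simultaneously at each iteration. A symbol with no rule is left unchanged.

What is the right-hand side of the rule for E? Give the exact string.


Answer: FE

Derivation:
Trying E -> FE:
  Step 0: E
  Step 1: FE
  Step 2: FFE
Matches the given result.


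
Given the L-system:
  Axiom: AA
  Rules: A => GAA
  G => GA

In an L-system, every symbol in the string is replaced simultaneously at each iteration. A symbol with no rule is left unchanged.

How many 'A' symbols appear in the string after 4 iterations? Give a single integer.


Answer: 68

Derivation:
Step 0: AA  (2 'A')
Step 1: GAAGAA  (4 'A')
Step 2: GAGAAGAAGAGAAGAA  (10 'A')
Step 3: GAGAAGAGAAGAAGAGAAGAAGAGAAGAGAAGAAGAGAAGAA  (26 'A')
Step 4: GAGAAGAGAAGAAGAGAAGAGAAGAAGAGAAGAAGAGAAGAGAAGAAGAGAAGAAGAGAAGAGAAGAAGAGAAGAGAAGAAGAGAAGAAGAGAAGAGAAGAAGAGAAGAA  (68 'A')


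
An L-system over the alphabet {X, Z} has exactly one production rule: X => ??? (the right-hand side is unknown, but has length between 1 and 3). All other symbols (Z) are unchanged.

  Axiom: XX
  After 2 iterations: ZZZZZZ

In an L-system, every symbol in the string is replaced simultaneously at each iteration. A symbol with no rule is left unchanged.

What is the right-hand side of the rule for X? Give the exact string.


Trying X => ZZZ:
  Step 0: XX
  Step 1: ZZZZZZ
  Step 2: ZZZZZZ
Matches the given result.

Answer: ZZZ


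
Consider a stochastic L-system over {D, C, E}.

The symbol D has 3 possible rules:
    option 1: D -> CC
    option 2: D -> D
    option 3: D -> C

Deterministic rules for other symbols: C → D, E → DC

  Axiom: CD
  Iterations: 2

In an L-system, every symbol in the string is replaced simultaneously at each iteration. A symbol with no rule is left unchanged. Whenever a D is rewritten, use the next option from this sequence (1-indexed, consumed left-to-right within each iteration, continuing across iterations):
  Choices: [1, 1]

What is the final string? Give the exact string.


Answer: CCDD

Derivation:
Step 0: CD
Step 1: DCC  (used choices [1])
Step 2: CCDD  (used choices [1])


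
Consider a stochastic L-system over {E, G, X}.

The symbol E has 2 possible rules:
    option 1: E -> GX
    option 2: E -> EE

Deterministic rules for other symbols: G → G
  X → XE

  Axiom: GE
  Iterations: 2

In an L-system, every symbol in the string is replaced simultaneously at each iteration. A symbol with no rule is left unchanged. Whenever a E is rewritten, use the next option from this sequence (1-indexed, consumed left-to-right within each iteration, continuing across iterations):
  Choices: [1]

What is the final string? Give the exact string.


Answer: GGXE

Derivation:
Step 0: GE
Step 1: GGX  (used choices [1])
Step 2: GGXE  (used choices [])


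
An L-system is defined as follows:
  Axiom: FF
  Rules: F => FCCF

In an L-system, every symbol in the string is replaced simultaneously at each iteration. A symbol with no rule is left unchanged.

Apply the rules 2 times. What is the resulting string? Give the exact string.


Answer: FCCFCCFCCFFCCFCCFCCF

Derivation:
Step 0: FF
Step 1: FCCFFCCF
Step 2: FCCFCCFCCFFCCFCCFCCF


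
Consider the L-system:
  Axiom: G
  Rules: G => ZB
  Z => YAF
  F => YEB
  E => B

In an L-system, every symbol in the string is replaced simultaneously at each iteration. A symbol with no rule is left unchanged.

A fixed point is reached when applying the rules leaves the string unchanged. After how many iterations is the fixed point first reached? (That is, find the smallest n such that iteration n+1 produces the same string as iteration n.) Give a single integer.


Step 0: G
Step 1: ZB
Step 2: YAFB
Step 3: YAYEBB
Step 4: YAYBBB
Step 5: YAYBBB  (unchanged — fixed point at step 4)

Answer: 4


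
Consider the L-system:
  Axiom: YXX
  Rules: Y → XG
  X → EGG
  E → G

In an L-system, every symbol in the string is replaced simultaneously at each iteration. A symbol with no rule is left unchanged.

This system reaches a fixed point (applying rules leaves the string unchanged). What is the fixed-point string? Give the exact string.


Step 0: YXX
Step 1: XGEGGEGG
Step 2: EGGGGGGGGG
Step 3: GGGGGGGGGG
Step 4: GGGGGGGGGG  (unchanged — fixed point at step 3)

Answer: GGGGGGGGGG


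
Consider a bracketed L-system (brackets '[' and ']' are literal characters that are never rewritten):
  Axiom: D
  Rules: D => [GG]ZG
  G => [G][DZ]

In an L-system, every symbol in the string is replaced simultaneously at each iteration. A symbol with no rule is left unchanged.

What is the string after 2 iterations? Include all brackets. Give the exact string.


Answer: [[G][DZ][G][DZ]]Z[G][DZ]

Derivation:
Step 0: D
Step 1: [GG]ZG
Step 2: [[G][DZ][G][DZ]]Z[G][DZ]


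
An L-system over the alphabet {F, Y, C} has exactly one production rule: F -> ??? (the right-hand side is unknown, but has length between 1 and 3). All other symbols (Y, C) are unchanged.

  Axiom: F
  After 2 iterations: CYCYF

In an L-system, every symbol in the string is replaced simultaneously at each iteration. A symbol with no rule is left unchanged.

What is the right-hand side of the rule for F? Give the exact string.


Trying F -> CYF:
  Step 0: F
  Step 1: CYF
  Step 2: CYCYF
Matches the given result.

Answer: CYF


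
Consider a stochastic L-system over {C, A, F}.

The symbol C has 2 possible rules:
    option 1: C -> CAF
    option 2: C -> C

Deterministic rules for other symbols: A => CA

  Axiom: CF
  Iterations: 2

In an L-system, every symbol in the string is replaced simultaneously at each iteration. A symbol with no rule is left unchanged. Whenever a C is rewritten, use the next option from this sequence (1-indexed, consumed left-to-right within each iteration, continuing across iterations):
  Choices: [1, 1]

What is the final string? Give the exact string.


Step 0: CF
Step 1: CAFF  (used choices [1])
Step 2: CAFCAFF  (used choices [1])

Answer: CAFCAFF
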